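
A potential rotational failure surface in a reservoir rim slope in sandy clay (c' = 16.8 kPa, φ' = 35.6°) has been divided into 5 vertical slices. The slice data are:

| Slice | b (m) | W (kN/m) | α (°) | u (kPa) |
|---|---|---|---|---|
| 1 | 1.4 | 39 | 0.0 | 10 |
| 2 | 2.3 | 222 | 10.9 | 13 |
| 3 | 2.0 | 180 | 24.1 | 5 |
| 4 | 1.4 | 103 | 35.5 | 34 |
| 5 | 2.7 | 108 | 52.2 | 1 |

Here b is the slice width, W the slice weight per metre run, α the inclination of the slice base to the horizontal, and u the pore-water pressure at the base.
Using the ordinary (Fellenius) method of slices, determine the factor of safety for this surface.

FS = 2.02

Ordinary method of slices: FS = Σ[c'·Δl_i + (W_i cosα_i − u_i·Δl_i)·tanφ'] / Σ W_i sinα_i, with Δl_i = b_i / cosα_i.
Slice 1: Δl = 1.4/cos0.0° = 1.400 m; N'_1 = 39·cos0.0° − 10·1.400 = 25.0; c'Δl = 23.52; W sinα = 0.0
Slice 2: Δl = 2.3/cos10.9° = 2.342 m; N'_2 = 222·cos10.9° − 13·2.342 = 187.5; c'Δl = 39.35; W sinα = 42.0
Slice 3: Δl = 2.0/cos24.1° = 2.191 m; N'_3 = 180·cos24.1° − 5·2.191 = 153.4; c'Δl = 36.81; W sinα = 73.5
Slice 4: Δl = 1.4/cos35.5° = 1.720 m; N'_4 = 103·cos35.5° − 34·1.720 = 25.4; c'Δl = 28.89; W sinα = 59.8
Slice 5: Δl = 2.7/cos52.2° = 4.405 m; N'_5 = 108·cos52.2° − 1·4.405 = 61.8; c'Δl = 74.01; W sinα = 85.3
Σc'Δl = 202.6 kN/m; ΣN' = 453.1 kN/m; ΣW sinα = 260.6 kN/m
Resisting = 202.6 + 453.1·tan35.6° = 202.6 + 324.4 = 526.9 kN/m
FS = 526.9 / 260.6 = 2.022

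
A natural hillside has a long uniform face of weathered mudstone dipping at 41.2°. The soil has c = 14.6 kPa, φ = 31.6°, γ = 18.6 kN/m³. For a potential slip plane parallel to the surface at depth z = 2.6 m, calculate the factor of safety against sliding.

FS = 1.31

For an infinite slope with a slip plane parallel to the surface (no pore pressure): FS = [c + γz cos²β tanφ] / [γz sinβ cosβ].
γz = 18.6·2.6 = 48.36 kN/m²
Numerator = 14.6 + 48.36·cos²41.2°·tan31.6° = 14.6 + 48.36·0.5661·0.6152 = 31.443 kPa
Denominator = 48.36·sin41.2°·cos41.2° = 48.36·0.6587·0.7524 = 23.968 kPa
FS = 31.443 / 23.968 = 1.312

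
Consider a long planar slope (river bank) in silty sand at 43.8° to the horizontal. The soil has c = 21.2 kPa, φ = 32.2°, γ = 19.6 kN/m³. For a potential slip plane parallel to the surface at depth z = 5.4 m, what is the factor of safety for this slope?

FS = 1.06

For an infinite slope with a slip plane parallel to the surface (no pore pressure): FS = [c + γz cos²β tanφ] / [γz sinβ cosβ].
γz = 19.6·5.4 = 105.84 kN/m²
Numerator = 21.2 + 105.84·cos²43.8°·tan32.2° = 21.2 + 105.84·0.5209·0.6297 = 55.921 kPa
Denominator = 105.84·sin43.8°·cos43.8° = 105.84·0.6921·0.7218 = 52.874 kPa
FS = 55.921 / 52.874 = 1.058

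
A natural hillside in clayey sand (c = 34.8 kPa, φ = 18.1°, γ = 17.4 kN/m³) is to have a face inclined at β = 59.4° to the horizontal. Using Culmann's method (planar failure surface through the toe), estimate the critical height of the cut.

Culmann's analysis gives the critical failure plane at α_cr = (β + φ)/2 = (59.4 + 18.1)/2 = 38.8°, and the critical height
H_c = (4c/γ) · sinβ cosφ / [1 − cos(β − φ)]
    = (4·34.8/17.4) · sin59.4°·cos18.1° / [1 − cos(41.3°)]
    = 8.000 · 0.8607·0.9505 / [1 − 0.7513]
    = 8.000 · 0.8181 / 0.2487
    = 26.31 m

H_c = 26.31 m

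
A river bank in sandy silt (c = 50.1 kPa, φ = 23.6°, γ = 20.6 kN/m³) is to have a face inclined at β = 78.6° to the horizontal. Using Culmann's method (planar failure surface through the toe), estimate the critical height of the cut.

Culmann's analysis gives the critical failure plane at α_cr = (β + φ)/2 = (78.6 + 23.6)/2 = 51.1°, and the critical height
H_c = (4c/γ) · sinβ cosφ / [1 − cos(β − φ)]
    = (4·50.1/20.6) · sin78.6°·cos23.6° / [1 − cos(55.0°)]
    = 9.728 · 0.9803·0.9164 / [1 − 0.5736]
    = 9.728 · 0.8983 / 0.4264
    = 20.49 m

H_c = 20.49 m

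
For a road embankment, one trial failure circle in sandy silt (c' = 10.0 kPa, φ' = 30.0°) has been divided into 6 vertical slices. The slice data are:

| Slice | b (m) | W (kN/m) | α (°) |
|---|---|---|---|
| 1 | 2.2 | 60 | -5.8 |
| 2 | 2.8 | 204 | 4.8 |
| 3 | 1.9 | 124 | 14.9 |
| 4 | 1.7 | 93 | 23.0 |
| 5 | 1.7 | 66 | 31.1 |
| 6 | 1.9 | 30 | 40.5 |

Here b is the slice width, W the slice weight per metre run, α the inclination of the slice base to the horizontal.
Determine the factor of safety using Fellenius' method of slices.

FS = 3.38

Ordinary method of slices: FS = Σ[c'·Δl_i + (W_i cosα_i)·tanφ'] / Σ W_i sinα_i, with Δl_i = b_i / cosα_i.
Slice 1: Δl = 2.2/cos(-5.8°) = 2.211 m; N'_1 = 60·cos(-5.8°) = 59.7; c'Δl = 22.11; W sinα = -6.1
Slice 2: Δl = 2.8/cos4.8° = 2.810 m; N'_2 = 204·cos4.8° = 203.3; c'Δl = 28.10; W sinα = 17.1
Slice 3: Δl = 1.9/cos14.9° = 1.966 m; N'_3 = 124·cos14.9° = 119.8; c'Δl = 19.66; W sinα = 31.9
Slice 4: Δl = 1.7/cos23.0° = 1.847 m; N'_4 = 93·cos23.0° = 85.6; c'Δl = 18.47; W sinα = 36.3
Slice 5: Δl = 1.7/cos31.1° = 1.985 m; N'_5 = 66·cos31.1° = 56.5; c'Δl = 19.85; W sinα = 34.1
Slice 6: Δl = 1.9/cos40.5° = 2.499 m; N'_6 = 30·cos40.5° = 22.8; c'Δl = 24.99; W sinα = 19.5
Σc'Δl = 133.2 kN/m; ΣN' = 547.7 kN/m; ΣW sinα = 132.8 kN/m
Resisting = 133.2 + 547.7·tan30.0° = 133.2 + 316.2 = 449.4 kN/m
FS = 449.4 / 132.8 = 3.384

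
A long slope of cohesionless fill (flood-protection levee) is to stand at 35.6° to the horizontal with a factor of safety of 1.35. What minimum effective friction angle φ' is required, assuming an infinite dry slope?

φ' = 44.0°

FS = tanφ'/tanβ ⇒ tanφ' = FS · tanβ = 1.35 · tan35.6° = 0.9665
φ' = arctan(0.9665) = 44.02°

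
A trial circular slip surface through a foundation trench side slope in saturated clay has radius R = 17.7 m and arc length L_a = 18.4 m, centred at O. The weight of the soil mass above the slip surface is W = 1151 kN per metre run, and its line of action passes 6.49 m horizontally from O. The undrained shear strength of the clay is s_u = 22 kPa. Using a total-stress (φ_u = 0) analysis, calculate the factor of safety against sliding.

FS = 0.96

Taking moments about the centre O, the resisting moment is provided by the undrained shear strength acting along the arc:
M_R = s_u·L_a·R = 22·18.40·17.7 = 7165.0 kN·m/m
M_D = W·d = 1151·6.49 = 7470.0 kN·m/m
FS = M_R / M_D = 7165.0 / 7470.0 = 0.959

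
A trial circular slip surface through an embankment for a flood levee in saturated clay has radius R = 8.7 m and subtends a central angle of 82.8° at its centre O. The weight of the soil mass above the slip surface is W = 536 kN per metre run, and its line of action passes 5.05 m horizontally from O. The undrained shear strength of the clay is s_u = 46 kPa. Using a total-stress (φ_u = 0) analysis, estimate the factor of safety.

Taking moments about the centre O, the resisting moment is provided by the undrained shear strength acting along the arc:
Arc length L_a = R·θ = 8.7·(82.8°·π/180) = 8.7·1.4451 = 12.57 m
M_R = s_u·L_a·R = 46·12.57·8.7 = 5031.6 kN·m/m
M_D = W·d = 536·5.05 = 2706.8 kN·m/m
FS = M_R / M_D = 5031.6 / 2706.8 = 1.859

FS = 1.86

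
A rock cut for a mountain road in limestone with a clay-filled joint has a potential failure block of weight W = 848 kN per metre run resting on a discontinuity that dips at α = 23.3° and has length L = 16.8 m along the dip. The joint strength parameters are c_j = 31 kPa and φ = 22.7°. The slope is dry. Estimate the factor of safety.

Resolving the block weight along and normal to the plane and applying the Mohr–Coulomb strength on the joint:
N' = W cosα = 848·cos23.3° = 778.8 kN/m
Driving force T = W sinα = 848·sin23.3° = 335.4 kN/m
Resisting force R = c_j·L + N'·tanφ = 31·16.8 + 778.8·tan22.7° = 520.8 + 325.8 = 846.6 kN/m
FS = R / T = 846.6 / 335.4 = 2.524

FS = 2.52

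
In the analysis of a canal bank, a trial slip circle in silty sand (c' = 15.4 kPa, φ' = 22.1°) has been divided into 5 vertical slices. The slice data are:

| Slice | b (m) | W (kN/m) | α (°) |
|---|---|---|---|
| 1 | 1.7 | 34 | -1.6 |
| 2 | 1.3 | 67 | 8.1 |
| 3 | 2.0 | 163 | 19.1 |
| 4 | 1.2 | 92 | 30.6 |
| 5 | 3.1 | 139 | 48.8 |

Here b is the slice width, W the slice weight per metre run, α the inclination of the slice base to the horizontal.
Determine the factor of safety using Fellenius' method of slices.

FS = 1.62

Ordinary method of slices: FS = Σ[c'·Δl_i + (W_i cosα_i)·tanφ'] / Σ W_i sinα_i, with Δl_i = b_i / cosα_i.
Slice 1: Δl = 1.7/cos(-1.6°) = 1.701 m; N'_1 = 34·cos(-1.6°) = 34.0; c'Δl = 26.19; W sinα = -0.9
Slice 2: Δl = 1.3/cos8.1° = 1.313 m; N'_2 = 67·cos8.1° = 66.3; c'Δl = 20.22; W sinα = 9.4
Slice 3: Δl = 2.0/cos19.1° = 2.117 m; N'_3 = 163·cos19.1° = 154.0; c'Δl = 32.59; W sinα = 53.3
Slice 4: Δl = 1.2/cos30.6° = 1.394 m; N'_4 = 92·cos30.6° = 79.2; c'Δl = 21.47; W sinα = 46.8
Slice 5: Δl = 3.1/cos48.8° = 4.706 m; N'_5 = 139·cos48.8° = 91.6; c'Δl = 72.48; W sinα = 104.6
Σc'Δl = 173.0 kN/m; ΣN' = 425.1 kN/m; ΣW sinα = 213.2 kN/m
Resisting = 173.0 + 425.1·tan22.1° = 173.0 + 172.6 = 345.6 kN/m
FS = 345.6 / 213.2 = 1.621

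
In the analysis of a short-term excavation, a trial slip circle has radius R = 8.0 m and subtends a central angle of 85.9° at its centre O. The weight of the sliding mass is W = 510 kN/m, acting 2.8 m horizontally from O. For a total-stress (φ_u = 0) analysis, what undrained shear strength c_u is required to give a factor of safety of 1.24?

c_u = 18.5 kPa

FS = c_u·L_a·R / (W·d), so c_u = FS·W·d / (L_a·R).
Arc length L_a = R·θ = 8.0·(85.9°·π/180) = 8.0·1.4992 = 11.99 m
c_u = 1.24·510·2.8 / (11.99·8.0) = 1770.7 / 95.95 = 18.45 kPa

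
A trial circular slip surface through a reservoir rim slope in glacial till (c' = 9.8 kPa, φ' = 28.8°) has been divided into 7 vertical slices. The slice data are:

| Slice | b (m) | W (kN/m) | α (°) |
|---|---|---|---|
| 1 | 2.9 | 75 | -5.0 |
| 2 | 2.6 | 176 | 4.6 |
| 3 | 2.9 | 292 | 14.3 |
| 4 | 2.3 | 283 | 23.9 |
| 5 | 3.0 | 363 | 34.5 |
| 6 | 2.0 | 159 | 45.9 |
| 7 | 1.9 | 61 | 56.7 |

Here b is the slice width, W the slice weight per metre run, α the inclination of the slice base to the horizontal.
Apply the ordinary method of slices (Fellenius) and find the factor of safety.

Ordinary method of slices: FS = Σ[c'·Δl_i + (W_i cosα_i)·tanφ'] / Σ W_i sinα_i, with Δl_i = b_i / cosα_i.
Slice 1: Δl = 2.9/cos(-5.0°) = 2.911 m; N'_1 = 75·cos(-5.0°) = 74.7; c'Δl = 28.53; W sinα = -6.5
Slice 2: Δl = 2.6/cos4.6° = 2.608 m; N'_2 = 176·cos4.6° = 175.4; c'Δl = 25.56; W sinα = 14.1
Slice 3: Δl = 2.9/cos14.3° = 2.993 m; N'_3 = 292·cos14.3° = 283.0; c'Δl = 29.33; W sinα = 72.1
Slice 4: Δl = 2.3/cos23.9° = 2.516 m; N'_4 = 283·cos23.9° = 258.7; c'Δl = 24.65; W sinα = 114.7
Slice 5: Δl = 3.0/cos34.5° = 3.640 m; N'_5 = 363·cos34.5° = 299.2; c'Δl = 35.67; W sinα = 205.6
Slice 6: Δl = 2.0/cos45.9° = 2.874 m; N'_6 = 159·cos45.9° = 110.7; c'Δl = 28.16; W sinα = 114.2
Slice 7: Δl = 1.9/cos56.7° = 3.461 m; N'_7 = 61·cos56.7° = 33.5; c'Δl = 33.91; W sinα = 51.0
Σc'Δl = 205.8 kN/m; ΣN' = 1235.1 kN/m; ΣW sinα = 565.1 kN/m
Resisting = 205.8 + 1235.1·tan28.8° = 205.8 + 679.0 = 884.8 kN/m
FS = 884.8 / 565.1 = 1.566

FS = 1.57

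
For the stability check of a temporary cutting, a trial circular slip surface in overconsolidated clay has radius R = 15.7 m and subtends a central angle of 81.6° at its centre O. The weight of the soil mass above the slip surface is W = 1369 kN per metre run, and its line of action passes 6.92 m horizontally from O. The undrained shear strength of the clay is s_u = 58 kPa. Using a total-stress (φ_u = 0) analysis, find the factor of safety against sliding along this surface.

FS = 2.15

Taking moments about the centre O, the resisting moment is provided by the undrained shear strength acting along the arc:
Arc length L_a = R·θ = 15.7·(81.6°·π/180) = 15.7·1.4242 = 22.36 m
M_R = s_u·L_a·R = 58·22.36·15.7 = 20360.8 kN·m/m
M_D = W·d = 1369·6.92 = 9473.5 kN·m/m
FS = M_R / M_D = 20360.8 / 9473.5 = 2.149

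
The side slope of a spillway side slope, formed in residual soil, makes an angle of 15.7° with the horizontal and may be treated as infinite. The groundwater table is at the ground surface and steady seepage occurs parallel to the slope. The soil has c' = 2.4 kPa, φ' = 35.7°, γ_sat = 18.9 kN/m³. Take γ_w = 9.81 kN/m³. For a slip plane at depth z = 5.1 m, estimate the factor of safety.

FS = 1.33

With seepage parallel to the slope and the water table at the surface, the effective normal stress on the slip plane uses the buoyant unit weight γ' = γ_sat − γ_w while the driving shear stress uses γ_sat:
FS = [c' + γ' z cos²β tanφ'] / [γ_sat z sinβ cosβ]
γ' = 18.9 − 9.81 = 9.09 kN/m³
Numerator = 2.4 + 9.09·5.1·cos²15.7°·tan35.7° = 2.4 + 9.09·5.1·0.9268·0.7186 = 33.273 kPa
Denominator = 18.9·5.1·sin15.7°·cos15.7° = 18.9·5.1·0.2706·0.9627 = 25.110 kPa
FS = 33.273 / 25.110 = 1.325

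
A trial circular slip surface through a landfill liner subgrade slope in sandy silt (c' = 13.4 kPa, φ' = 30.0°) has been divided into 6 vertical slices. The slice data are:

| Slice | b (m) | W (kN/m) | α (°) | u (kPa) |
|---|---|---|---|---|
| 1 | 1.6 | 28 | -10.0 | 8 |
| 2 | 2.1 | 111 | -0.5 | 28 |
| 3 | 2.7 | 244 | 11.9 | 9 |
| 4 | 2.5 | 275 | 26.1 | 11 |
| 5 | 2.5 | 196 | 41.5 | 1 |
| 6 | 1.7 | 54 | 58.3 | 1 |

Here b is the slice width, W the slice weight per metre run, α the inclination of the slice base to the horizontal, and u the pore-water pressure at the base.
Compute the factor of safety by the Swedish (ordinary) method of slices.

FS = 1.75

Ordinary method of slices: FS = Σ[c'·Δl_i + (W_i cosα_i − u_i·Δl_i)·tanφ'] / Σ W_i sinα_i, with Δl_i = b_i / cosα_i.
Slice 1: Δl = 1.6/cos(-10.0°) = 1.625 m; N'_1 = 28·cos(-10.0°) − 8·1.625 = 14.6; c'Δl = 21.77; W sinα = -4.9
Slice 2: Δl = 2.1/cos(-0.5°) = 2.100 m; N'_2 = 111·cos(-0.5°) − 28·2.100 = 52.2; c'Δl = 28.14; W sinα = -1.0
Slice 3: Δl = 2.7/cos11.9° = 2.759 m; N'_3 = 244·cos11.9° − 9·2.759 = 213.9; c'Δl = 36.97; W sinα = 50.3
Slice 4: Δl = 2.5/cos26.1° = 2.784 m; N'_4 = 275·cos26.1° − 11·2.784 = 216.3; c'Δl = 37.30; W sinα = 121.0
Slice 5: Δl = 2.5/cos41.5° = 3.338 m; N'_5 = 196·cos41.5° − 1·3.338 = 143.5; c'Δl = 44.73; W sinα = 129.9
Slice 6: Δl = 1.7/cos58.3° = 3.235 m; N'_6 = 54·cos58.3° − 1·3.235 = 25.1; c'Δl = 43.35; W sinα = 45.9
Σc'Δl = 212.3 kN/m; ΣN' = 665.6 kN/m; ΣW sinα = 341.3 kN/m
Resisting = 212.3 + 665.6·tan30.0° = 212.3 + 384.3 = 596.6 kN/m
FS = 596.6 / 341.3 = 1.748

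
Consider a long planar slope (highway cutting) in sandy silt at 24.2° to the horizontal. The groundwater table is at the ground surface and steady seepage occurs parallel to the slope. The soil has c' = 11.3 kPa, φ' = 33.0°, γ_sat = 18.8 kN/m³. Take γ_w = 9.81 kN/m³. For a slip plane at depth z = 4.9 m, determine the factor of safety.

With seepage parallel to the slope and the water table at the surface, the effective normal stress on the slip plane uses the buoyant unit weight γ' = γ_sat − γ_w while the driving shear stress uses γ_sat:
FS = [c' + γ' z cos²β tanφ'] / [γ_sat z sinβ cosβ]
γ' = 18.8 − 9.81 = 8.99 kN/m³
Numerator = 11.3 + 8.99·4.9·cos²24.2°·tan33.0° = 11.3 + 8.99·4.9·0.8320·0.6494 = 35.100 kPa
Denominator = 18.8·4.9·sin24.2°·cos24.2° = 18.8·4.9·0.4099·0.9121 = 34.444 kPa
FS = 35.100 / 34.444 = 1.019

FS = 1.02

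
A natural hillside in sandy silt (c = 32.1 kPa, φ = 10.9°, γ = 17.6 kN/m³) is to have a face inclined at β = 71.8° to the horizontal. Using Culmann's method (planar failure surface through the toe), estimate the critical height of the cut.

H_c = 13.25 m

Culmann's analysis gives the critical failure plane at α_cr = (β + φ)/2 = (71.8 + 10.9)/2 = 41.4°, and the critical height
H_c = (4c/γ) · sinβ cosφ / [1 − cos(β − φ)]
    = (4·32.1/17.6) · sin71.8°·cos10.9° / [1 − cos(60.9°)]
    = 7.295 · 0.9500·0.9820 / [1 − 0.4863]
    = 7.295 · 0.9328 / 0.5137
    = 13.25 m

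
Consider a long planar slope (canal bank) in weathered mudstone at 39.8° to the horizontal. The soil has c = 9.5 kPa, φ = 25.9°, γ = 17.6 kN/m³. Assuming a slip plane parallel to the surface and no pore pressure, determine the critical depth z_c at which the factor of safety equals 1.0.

z_c = 2.63 m

Setting FS = 1.00 in FS = [c + γz cos²β tanφ] / [γz sinβ cosβ] and solving for z:
z = c / [γ cosβ (FS·sinβ − cosβ·tanφ)]
  = 9.5 / [17.6·cos39.8°·(1.00·sin39.8° − cos39.8°·tan25.9°)]
  = 9.5 / [17.6·0.7683·(1.00·0.6401 − 0.7683·0.4856)]
  = 9.5 / 3.6110 = 2.631 m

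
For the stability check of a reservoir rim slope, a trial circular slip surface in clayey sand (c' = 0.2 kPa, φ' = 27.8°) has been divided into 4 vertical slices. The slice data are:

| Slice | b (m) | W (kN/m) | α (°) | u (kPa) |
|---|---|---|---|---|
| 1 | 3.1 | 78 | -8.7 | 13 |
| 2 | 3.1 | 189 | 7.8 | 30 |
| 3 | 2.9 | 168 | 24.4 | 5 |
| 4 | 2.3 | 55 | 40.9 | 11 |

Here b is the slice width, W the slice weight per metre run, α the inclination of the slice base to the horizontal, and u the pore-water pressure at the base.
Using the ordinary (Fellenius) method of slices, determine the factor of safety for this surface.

Ordinary method of slices: FS = Σ[c'·Δl_i + (W_i cosα_i − u_i·Δl_i)·tanφ'] / Σ W_i sinα_i, with Δl_i = b_i / cosα_i.
Slice 1: Δl = 3.1/cos(-8.7°) = 3.136 m; N'_1 = 78·cos(-8.7°) − 13·3.136 = 36.3; c'Δl = 0.63; W sinα = -11.8
Slice 2: Δl = 3.1/cos7.8° = 3.129 m; N'_2 = 189·cos7.8° − 30·3.129 = 93.4; c'Δl = 0.63; W sinα = 25.7
Slice 3: Δl = 2.9/cos24.4° = 3.184 m; N'_3 = 168·cos24.4° − 5·3.184 = 137.1; c'Δl = 0.64; W sinα = 69.4
Slice 4: Δl = 2.3/cos40.9° = 3.043 m; N'_4 = 55·cos40.9° − 11·3.043 = 8.1; c'Δl = 0.61; W sinα = 36.0
Σc'Δl = 2.5 kN/m; ΣN' = 274.9 kN/m; ΣW sinα = 119.3 kN/m
Resisting = 2.5 + 274.9·tan27.8° = 2.5 + 144.9 = 147.4 kN/m
FS = 147.4 / 119.3 = 1.236

FS = 1.24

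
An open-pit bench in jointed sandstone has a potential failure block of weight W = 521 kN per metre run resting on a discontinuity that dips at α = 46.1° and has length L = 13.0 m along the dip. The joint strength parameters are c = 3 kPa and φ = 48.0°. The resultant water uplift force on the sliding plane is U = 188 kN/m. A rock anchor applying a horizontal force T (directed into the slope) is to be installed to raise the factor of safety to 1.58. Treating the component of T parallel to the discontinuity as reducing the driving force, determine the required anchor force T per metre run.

Resolving forces along and normal to the sliding plane, with the horizontal anchor force T adding T·sinα to the effective normal force and T·cosα acting up the plane against the driving force:
FS = [cL + (W cosα − U + T sinα) tanφ] / [W sinα − T cosα]
Without the anchor: N' = 173.3 kN/m, driving T_d = 375.4 kN/m, resisting R = 3·13.0 + 173.3·tan48.0° = 231.4 kN/m, FS = 0.62.
Setting FS = 1.58 and solving for T:
1.58·(375.4 − T cos46.1°) = 231.4 + T sin46.1°·tan48.0°
T·(sin46.1°·tan48.0° + 1.58·cos46.1°) = 1.58·375.4 − 231.4
T·(0.7206·1.1106 + 1.58·0.6934) = 593.1 − 231.4 = 361.7
T·1.8958 = 361.7
T = 190.8 kN/m

T = 191 kN/m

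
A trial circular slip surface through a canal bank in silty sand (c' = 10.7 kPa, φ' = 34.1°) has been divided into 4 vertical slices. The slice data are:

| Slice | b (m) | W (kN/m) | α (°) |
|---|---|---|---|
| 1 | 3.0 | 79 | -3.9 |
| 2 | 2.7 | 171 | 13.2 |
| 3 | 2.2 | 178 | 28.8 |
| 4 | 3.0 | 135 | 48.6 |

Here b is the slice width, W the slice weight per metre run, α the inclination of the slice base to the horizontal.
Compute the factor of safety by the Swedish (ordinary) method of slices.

FS = 2.13

Ordinary method of slices: FS = Σ[c'·Δl_i + (W_i cosα_i)·tanφ'] / Σ W_i sinα_i, with Δl_i = b_i / cosα_i.
Slice 1: Δl = 3.0/cos(-3.9°) = 3.007 m; N'_1 = 79·cos(-3.9°) = 78.8; c'Δl = 32.17; W sinα = -5.4
Slice 2: Δl = 2.7/cos13.2° = 2.773 m; N'_2 = 171·cos13.2° = 166.5; c'Δl = 29.67; W sinα = 39.0
Slice 3: Δl = 2.2/cos28.8° = 2.511 m; N'_3 = 178·cos28.8° = 156.0; c'Δl = 26.86; W sinα = 85.8
Slice 4: Δl = 3.0/cos48.6° = 4.536 m; N'_4 = 135·cos48.6° = 89.3; c'Δl = 48.54; W sinα = 101.3
Σc'Δl = 137.3 kN/m; ΣN' = 490.6 kN/m; ΣW sinα = 220.7 kN/m
Resisting = 137.3 + 490.6·tan34.1° = 137.3 + 332.1 = 469.4 kN/m
FS = 469.4 / 220.7 = 2.127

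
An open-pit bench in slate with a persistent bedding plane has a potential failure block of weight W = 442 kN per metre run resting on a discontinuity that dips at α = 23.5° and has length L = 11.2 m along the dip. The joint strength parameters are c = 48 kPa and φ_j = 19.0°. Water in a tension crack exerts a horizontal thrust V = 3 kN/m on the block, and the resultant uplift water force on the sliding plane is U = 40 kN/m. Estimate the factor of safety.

Resolving the block weight along and normal to the plane and applying the Mohr–Coulomb strength on the joint:
N' = W cosα − U − V sinα = 442·cos23.5° − 40 − 3·sin23.5° = 364.1 kN/m
Driving force T = W sinα + V cosα = 442·sin23.5° + 3·cos23.5° = 179.0 kN/m
Resisting force R = c·L + N'·tanφ_j = 48·11.2 + 364.1·tan19.0° = 537.6 + 125.4 = 663.0 kN/m
FS = R / T = 663.0 / 179.0 = 3.704

FS = 3.70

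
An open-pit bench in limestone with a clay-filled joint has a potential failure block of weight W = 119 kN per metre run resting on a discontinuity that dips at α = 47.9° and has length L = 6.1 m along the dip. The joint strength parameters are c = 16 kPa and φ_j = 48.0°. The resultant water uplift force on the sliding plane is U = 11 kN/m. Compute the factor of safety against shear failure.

FS = 1.97

Resolving the block weight along and normal to the plane and applying the Mohr–Coulomb strength on the joint:
N' = W cosα − U = 119·cos47.9° − 11 = 68.8 kN/m
Driving force T = W sinα = 119·sin47.9° = 88.3 kN/m
Resisting force R = c·L + N'·tanφ_j = 16·6.1 + 68.8·tan48.0° = 97.6 + 76.4 = 174.0 kN/m
FS = R / T = 174.0 / 88.3 = 1.971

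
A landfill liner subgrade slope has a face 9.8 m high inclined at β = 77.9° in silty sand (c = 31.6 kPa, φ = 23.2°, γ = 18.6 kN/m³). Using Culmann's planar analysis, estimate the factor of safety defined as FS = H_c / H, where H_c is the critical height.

H_c = (4c/γ) · sinβ cosφ / [1 − cos(β − φ)]
    = (4·31.6/18.6) · sin77.9°·cos23.2° / [1 − cos54.7°]
    = 6.796 · 0.8987 / 0.4221 = 14.47 m
FS = H_c / H = 14.47 / 9.8 = 1.476

FS = 1.48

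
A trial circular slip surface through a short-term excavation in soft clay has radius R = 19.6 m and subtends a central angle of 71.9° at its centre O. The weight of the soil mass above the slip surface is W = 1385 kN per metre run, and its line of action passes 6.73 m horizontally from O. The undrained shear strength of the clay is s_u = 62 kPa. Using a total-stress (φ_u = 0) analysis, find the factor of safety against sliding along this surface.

Taking moments about the centre O, the resisting moment is provided by the undrained shear strength acting along the arc:
Arc length L_a = R·θ = 19.6·(71.9°·π/180) = 19.6·1.2549 = 24.60 m
M_R = s_u·L_a·R = 62·24.60·19.6 = 29888.9 kN·m/m
M_D = W·d = 1385·6.73 = 9321.1 kN·m/m
FS = M_R / M_D = 29888.9 / 9321.1 = 3.207

FS = 3.21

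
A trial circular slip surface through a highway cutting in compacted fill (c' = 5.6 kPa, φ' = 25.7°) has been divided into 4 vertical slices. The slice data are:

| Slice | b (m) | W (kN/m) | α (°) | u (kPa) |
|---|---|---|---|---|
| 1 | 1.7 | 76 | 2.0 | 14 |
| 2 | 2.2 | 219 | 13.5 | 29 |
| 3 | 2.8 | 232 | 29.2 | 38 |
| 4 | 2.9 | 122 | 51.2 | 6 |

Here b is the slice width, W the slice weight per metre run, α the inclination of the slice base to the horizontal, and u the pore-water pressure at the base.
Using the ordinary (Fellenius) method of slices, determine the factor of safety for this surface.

FS = 0.86

Ordinary method of slices: FS = Σ[c'·Δl_i + (W_i cosα_i − u_i·Δl_i)·tanφ'] / Σ W_i sinα_i, with Δl_i = b_i / cosα_i.
Slice 1: Δl = 1.7/cos2.0° = 1.701 m; N'_1 = 76·cos2.0° − 14·1.701 = 52.1; c'Δl = 9.53; W sinα = 2.7
Slice 2: Δl = 2.2/cos13.5° = 2.263 m; N'_2 = 219·cos13.5° − 29·2.263 = 147.3; c'Δl = 12.67; W sinα = 51.1
Slice 3: Δl = 2.8/cos29.2° = 3.208 m; N'_3 = 232·cos29.2° − 38·3.208 = 80.6; c'Δl = 17.96; W sinα = 113.2
Slice 4: Δl = 2.9/cos51.2° = 4.628 m; N'_4 = 122·cos51.2° − 6·4.628 = 48.7; c'Δl = 25.92; W sinα = 95.1
Σc'Δl = 66.1 kN/m; ΣN' = 328.8 kN/m; ΣW sinα = 262.0 kN/m
Resisting = 66.1 + 328.8·tan25.7° = 66.1 + 158.2 = 224.3 kN/m
FS = 224.3 / 262.0 = 0.856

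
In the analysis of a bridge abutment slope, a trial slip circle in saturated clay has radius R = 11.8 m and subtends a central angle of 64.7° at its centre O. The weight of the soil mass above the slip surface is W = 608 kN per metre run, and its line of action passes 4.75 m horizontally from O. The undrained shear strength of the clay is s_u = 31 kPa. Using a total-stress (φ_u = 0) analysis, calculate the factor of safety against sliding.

Taking moments about the centre O, the resisting moment is provided by the undrained shear strength acting along the arc:
Arc length L_a = R·θ = 11.8·(64.7°·π/180) = 11.8·1.1292 = 13.32 m
M_R = s_u·L_a·R = 31·13.32·11.8 = 4874.2 kN·m/m
M_D = W·d = 608·4.75 = 2888.0 kN·m/m
FS = M_R / M_D = 4874.2 / 2888.0 = 1.688

FS = 1.69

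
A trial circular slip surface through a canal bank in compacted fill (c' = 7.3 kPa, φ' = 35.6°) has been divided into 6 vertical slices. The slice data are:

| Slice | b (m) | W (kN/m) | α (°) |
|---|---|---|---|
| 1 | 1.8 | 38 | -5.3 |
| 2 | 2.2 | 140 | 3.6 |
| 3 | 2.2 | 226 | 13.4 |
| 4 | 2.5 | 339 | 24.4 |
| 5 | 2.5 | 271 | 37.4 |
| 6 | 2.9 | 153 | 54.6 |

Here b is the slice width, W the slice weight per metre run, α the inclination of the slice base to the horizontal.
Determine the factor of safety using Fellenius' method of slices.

FS = 1.74

Ordinary method of slices: FS = Σ[c'·Δl_i + (W_i cosα_i)·tanφ'] / Σ W_i sinα_i, with Δl_i = b_i / cosα_i.
Slice 1: Δl = 1.8/cos(-5.3°) = 1.808 m; N'_1 = 38·cos(-5.3°) = 37.8; c'Δl = 13.20; W sinα = -3.5
Slice 2: Δl = 2.2/cos3.6° = 2.204 m; N'_2 = 140·cos3.6° = 139.7; c'Δl = 16.09; W sinα = 8.8
Slice 3: Δl = 2.2/cos13.4° = 2.262 m; N'_3 = 226·cos13.4° = 219.8; c'Δl = 16.51; W sinα = 52.4
Slice 4: Δl = 2.5/cos24.4° = 2.745 m; N'_4 = 339·cos24.4° = 308.7; c'Δl = 20.04; W sinα = 140.0
Slice 5: Δl = 2.5/cos37.4° = 3.147 m; N'_5 = 271·cos37.4° = 215.3; c'Δl = 22.97; W sinα = 164.6
Slice 6: Δl = 2.9/cos54.6° = 5.006 m; N'_6 = 153·cos54.6° = 88.6; c'Δl = 36.55; W sinα = 124.7
Σc'Δl = 125.4 kN/m; ΣN' = 1010.0 kN/m; ΣW sinα = 487.0 kN/m
Resisting = 125.4 + 1010.0·tan35.6° = 125.4 + 723.1 = 848.5 kN/m
FS = 848.5 / 487.0 = 1.742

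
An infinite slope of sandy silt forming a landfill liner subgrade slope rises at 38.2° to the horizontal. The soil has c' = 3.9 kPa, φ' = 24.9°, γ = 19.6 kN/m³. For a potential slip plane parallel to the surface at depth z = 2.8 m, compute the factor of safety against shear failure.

FS = 0.74

For an infinite slope with a slip plane parallel to the surface (no pore pressure): FS = [c' + γz cos²β tanφ'] / [γz sinβ cosβ].
γz = 19.6·2.8 = 54.88 kN/m²
Numerator = 3.9 + 54.88·cos²38.2°·tan24.9° = 3.9 + 54.88·0.6176·0.4642 = 19.632 kPa
Denominator = 54.88·sin38.2°·cos38.2° = 54.88·0.6184·0.7859 = 26.671 kPa
FS = 19.632 / 26.671 = 0.736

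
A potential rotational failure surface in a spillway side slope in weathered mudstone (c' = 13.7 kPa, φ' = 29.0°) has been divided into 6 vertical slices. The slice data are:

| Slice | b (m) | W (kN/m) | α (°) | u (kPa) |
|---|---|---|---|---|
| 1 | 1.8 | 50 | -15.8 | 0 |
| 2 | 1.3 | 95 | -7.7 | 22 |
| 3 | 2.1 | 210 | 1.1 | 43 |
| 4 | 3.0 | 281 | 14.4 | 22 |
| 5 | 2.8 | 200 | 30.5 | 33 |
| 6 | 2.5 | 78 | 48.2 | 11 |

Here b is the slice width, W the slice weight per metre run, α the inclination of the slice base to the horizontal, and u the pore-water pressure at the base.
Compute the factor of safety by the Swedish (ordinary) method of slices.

Ordinary method of slices: FS = Σ[c'·Δl_i + (W_i cosα_i − u_i·Δl_i)·tanφ'] / Σ W_i sinα_i, with Δl_i = b_i / cosα_i.
Slice 1: Δl = 1.8/cos(-15.8°) = 1.871 m; N'_1 = 50·cos(-15.8°) − 0·1.871 = 48.1; c'Δl = 25.63; W sinα = -13.6
Slice 2: Δl = 1.3/cos(-7.7°) = 1.312 m; N'_2 = 95·cos(-7.7°) − 22·1.312 = 65.3; c'Δl = 17.97; W sinα = -12.7
Slice 3: Δl = 2.1/cos1.1° = 2.100 m; N'_3 = 210·cos1.1° − 43·2.100 = 119.6; c'Δl = 28.78; W sinα = 4.0
Slice 4: Δl = 3.0/cos14.4° = 3.097 m; N'_4 = 281·cos14.4° − 22·3.097 = 204.0; c'Δl = 42.43; W sinα = 69.9
Slice 5: Δl = 2.8/cos30.5° = 3.250 m; N'_5 = 200·cos30.5° − 33·3.250 = 65.1; c'Δl = 44.52; W sinα = 101.5
Slice 6: Δl = 2.5/cos48.2° = 3.751 m; N'_6 = 78·cos48.2° − 11·3.751 = 10.7; c'Δl = 51.39; W sinα = 58.1
Σc'Δl = 210.7 kN/m; ΣN' = 512.9 kN/m; ΣW sinα = 207.2 kN/m
Resisting = 210.7 + 512.9·tan29.0° = 210.7 + 284.3 = 495.0 kN/m
FS = 495.0 / 207.2 = 2.389

FS = 2.39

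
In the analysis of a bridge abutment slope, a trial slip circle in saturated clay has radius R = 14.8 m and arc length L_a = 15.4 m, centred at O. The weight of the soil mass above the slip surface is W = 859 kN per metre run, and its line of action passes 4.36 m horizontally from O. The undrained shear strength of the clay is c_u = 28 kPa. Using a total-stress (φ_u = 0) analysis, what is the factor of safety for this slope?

Taking moments about the centre O, the resisting moment is provided by the undrained shear strength acting along the arc:
M_R = c_u·L_a·R = 28·15.40·14.8 = 6381.8 kN·m/m
M_D = W·d = 859·4.36 = 3745.2 kN·m/m
FS = M_R / M_D = 6381.8 / 3745.2 = 1.704

FS = 1.70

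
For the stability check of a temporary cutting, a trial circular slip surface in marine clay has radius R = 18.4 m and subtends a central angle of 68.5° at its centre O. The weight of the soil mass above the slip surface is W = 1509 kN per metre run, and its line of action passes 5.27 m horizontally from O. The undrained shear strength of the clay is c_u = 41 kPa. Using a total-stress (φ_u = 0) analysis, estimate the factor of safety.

FS = 2.09

Taking moments about the centre O, the resisting moment is provided by the undrained shear strength acting along the arc:
Arc length L_a = R·θ = 18.4·(68.5°·π/180) = 18.4·1.1956 = 22.00 m
M_R = c_u·L_a·R = 41·22.00·18.4 = 16595.4 kN·m/m
M_D = W·d = 1509·5.27 = 7952.4 kN·m/m
FS = M_R / M_D = 16595.4 / 7952.4 = 2.087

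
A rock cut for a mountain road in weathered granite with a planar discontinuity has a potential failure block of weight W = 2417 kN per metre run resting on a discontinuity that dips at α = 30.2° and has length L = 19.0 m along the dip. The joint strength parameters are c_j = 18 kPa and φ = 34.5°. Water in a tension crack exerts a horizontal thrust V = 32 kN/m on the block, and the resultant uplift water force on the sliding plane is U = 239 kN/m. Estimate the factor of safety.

Resolving the block weight along and normal to the plane and applying the Mohr–Coulomb strength on the joint:
N' = W cosα − U − V sinα = 2417·cos30.2° − 239 − 32·sin30.2° = 1833.9 kN/m
Driving force T = W sinα + V cosα = 2417·sin30.2° + 32·cos30.2° = 1243.5 kN/m
Resisting force R = c_j·L + N'·tanφ = 18·19.0 + 1833.9·tan34.5° = 342.0 + 1260.4 = 1602.4 kN/m
FS = R / T = 1602.4 / 1243.5 = 1.289

FS = 1.29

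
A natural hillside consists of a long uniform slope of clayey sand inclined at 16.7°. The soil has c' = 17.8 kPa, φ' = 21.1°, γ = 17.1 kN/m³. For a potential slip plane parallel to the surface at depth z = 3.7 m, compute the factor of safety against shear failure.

FS = 2.31

For an infinite slope with a slip plane parallel to the surface (no pore pressure): FS = [c' + γz cos²β tanφ'] / [γz sinβ cosβ].
γz = 17.1·3.7 = 63.27 kN/m²
Numerator = 17.8 + 63.27·cos²16.7°·tan21.1° = 17.8 + 63.27·0.9174·0.3859 = 40.198 kPa
Denominator = 63.27·sin16.7°·cos16.7° = 63.27·0.2874·0.9578 = 17.414 kPa
FS = 40.198 / 17.414 = 2.308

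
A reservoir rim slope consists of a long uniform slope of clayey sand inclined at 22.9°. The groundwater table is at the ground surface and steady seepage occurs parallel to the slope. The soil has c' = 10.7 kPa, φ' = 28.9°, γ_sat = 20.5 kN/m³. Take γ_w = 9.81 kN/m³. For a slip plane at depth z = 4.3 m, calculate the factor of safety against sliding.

FS = 1.02

With seepage parallel to the slope and the water table at the surface, the effective normal stress on the slip plane uses the buoyant unit weight γ' = γ_sat − γ_w while the driving shear stress uses γ_sat:
FS = [c' + γ' z cos²β tanφ'] / [γ_sat z sinβ cosβ]
γ' = 20.5 − 9.81 = 10.69 kN/m³
Numerator = 10.7 + 10.69·4.3·cos²22.9°·tan28.9° = 10.7 + 10.69·4.3·0.8486·0.5520 = 32.233 kPa
Denominator = 20.5·4.3·sin22.9°·cos22.9° = 20.5·4.3·0.3891·0.9212 = 31.598 kPa
FS = 32.233 / 31.598 = 1.020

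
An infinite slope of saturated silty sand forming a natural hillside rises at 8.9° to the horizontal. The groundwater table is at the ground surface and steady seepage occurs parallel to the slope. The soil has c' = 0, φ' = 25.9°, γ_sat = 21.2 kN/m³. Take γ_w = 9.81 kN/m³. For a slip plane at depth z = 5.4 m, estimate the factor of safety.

With seepage parallel to the slope and the water table at the surface, the effective normal stress on the slip plane uses the buoyant unit weight γ' = γ_sat − γ_w while the driving shear stress uses γ_sat:
FS = [c' + γ' z cos²β tanφ'] / [γ_sat z sinβ cosβ]
(For c' = 0 this reduces to FS = (γ'/γ_sat)·tanφ'/tanβ.)
γ' = 21.2 − 9.81 = 11.39 kN/m³
Numerator = 0.0 + 11.39·5.4·cos²8.9°·tan25.9° = 0.0 + 11.39·5.4·0.9761·0.4856 = 29.151 kPa
Denominator = 21.2·5.4·sin8.9°·cos8.9° = 21.2·5.4·0.1547·0.9880 = 17.498 kPa
FS = 29.151 / 17.498 = 1.666

FS = 1.67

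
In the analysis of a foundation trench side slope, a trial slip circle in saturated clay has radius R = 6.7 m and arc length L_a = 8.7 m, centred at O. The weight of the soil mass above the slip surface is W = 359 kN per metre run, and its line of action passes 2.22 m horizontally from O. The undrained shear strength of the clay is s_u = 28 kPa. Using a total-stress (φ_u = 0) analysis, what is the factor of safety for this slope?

Taking moments about the centre O, the resisting moment is provided by the undrained shear strength acting along the arc:
M_R = s_u·L_a·R = 28·8.70·6.7 = 1632.1 kN·m/m
M_D = W·d = 359·2.22 = 797.0 kN·m/m
FS = M_R / M_D = 1632.1 / 797.0 = 2.048

FS = 2.05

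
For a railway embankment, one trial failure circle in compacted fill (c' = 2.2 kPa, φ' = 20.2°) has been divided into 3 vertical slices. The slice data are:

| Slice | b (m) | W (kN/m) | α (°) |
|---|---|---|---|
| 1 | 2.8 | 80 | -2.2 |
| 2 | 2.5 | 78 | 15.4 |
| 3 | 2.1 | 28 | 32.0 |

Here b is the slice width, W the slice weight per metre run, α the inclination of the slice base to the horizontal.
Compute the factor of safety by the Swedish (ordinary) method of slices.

Ordinary method of slices: FS = Σ[c'·Δl_i + (W_i cosα_i)·tanφ'] / Σ W_i sinα_i, with Δl_i = b_i / cosα_i.
Slice 1: Δl = 2.8/cos(-2.2°) = 2.802 m; N'_1 = 80·cos(-2.2°) = 79.9; c'Δl = 6.16; W sinα = -3.1
Slice 2: Δl = 2.5/cos15.4° = 2.593 m; N'_2 = 78·cos15.4° = 75.2; c'Δl = 5.70; W sinα = 20.7
Slice 3: Δl = 2.1/cos32.0° = 2.476 m; N'_3 = 28·cos32.0° = 23.7; c'Δl = 5.45; W sinα = 14.8
Σc'Δl = 17.3 kN/m; ΣN' = 178.9 kN/m; ΣW sinα = 32.5 kN/m
Resisting = 17.3 + 178.9·tan20.2° = 17.3 + 65.8 = 83.1 kN/m
FS = 83.1 / 32.5 = 2.560

FS = 2.56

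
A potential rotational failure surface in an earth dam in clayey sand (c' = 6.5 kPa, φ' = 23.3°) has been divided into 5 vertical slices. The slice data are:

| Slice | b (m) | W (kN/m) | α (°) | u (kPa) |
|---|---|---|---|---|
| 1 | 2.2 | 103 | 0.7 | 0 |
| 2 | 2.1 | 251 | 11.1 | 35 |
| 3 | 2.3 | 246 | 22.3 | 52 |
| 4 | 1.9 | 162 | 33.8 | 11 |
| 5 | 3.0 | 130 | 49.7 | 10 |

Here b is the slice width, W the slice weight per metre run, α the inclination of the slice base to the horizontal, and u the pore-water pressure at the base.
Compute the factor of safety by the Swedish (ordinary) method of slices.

Ordinary method of slices: FS = Σ[c'·Δl_i + (W_i cosα_i − u_i·Δl_i)·tanφ'] / Σ W_i sinα_i, with Δl_i = b_i / cosα_i.
Slice 1: Δl = 2.2/cos0.7° = 2.200 m; N'_1 = 103·cos0.7° − 0·2.200 = 103.0; c'Δl = 14.30; W sinα = 1.3
Slice 2: Δl = 2.1/cos11.1° = 2.140 m; N'_2 = 251·cos11.1° − 35·2.140 = 171.4; c'Δl = 13.91; W sinα = 48.3
Slice 3: Δl = 2.3/cos22.3° = 2.486 m; N'_3 = 246·cos22.3° − 52·2.486 = 98.3; c'Δl = 16.16; W sinα = 93.3
Slice 4: Δl = 1.9/cos33.8° = 2.286 m; N'_4 = 162·cos33.8° − 11·2.286 = 109.5; c'Δl = 14.86; W sinα = 90.1
Slice 5: Δl = 3.0/cos49.7° = 4.638 m; N'_5 = 130·cos49.7° − 10·4.638 = 37.7; c'Δl = 30.15; W sinα = 99.1
Σc'Δl = 89.4 kN/m; ΣN' = 519.9 kN/m; ΣW sinα = 332.2 kN/m
Resisting = 89.4 + 519.9·tan23.3° = 89.4 + 223.9 = 313.3 kN/m
FS = 313.3 / 332.2 = 0.943

FS = 0.94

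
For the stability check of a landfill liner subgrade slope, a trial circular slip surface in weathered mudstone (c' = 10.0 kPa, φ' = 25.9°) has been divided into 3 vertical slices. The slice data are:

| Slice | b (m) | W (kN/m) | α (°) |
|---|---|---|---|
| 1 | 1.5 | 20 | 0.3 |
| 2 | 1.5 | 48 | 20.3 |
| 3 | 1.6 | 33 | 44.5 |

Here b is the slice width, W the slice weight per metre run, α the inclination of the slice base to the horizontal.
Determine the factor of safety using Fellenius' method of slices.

FS = 2.42

Ordinary method of slices: FS = Σ[c'·Δl_i + (W_i cosα_i)·tanφ'] / Σ W_i sinα_i, with Δl_i = b_i / cosα_i.
Slice 1: Δl = 1.5/cos0.3° = 1.500 m; N'_1 = 20·cos0.3° = 20.0; c'Δl = 15.00; W sinα = 0.1
Slice 2: Δl = 1.5/cos20.3° = 1.599 m; N'_2 = 48·cos20.3° = 45.0; c'Δl = 15.99; W sinα = 16.7
Slice 3: Δl = 1.6/cos44.5° = 2.243 m; N'_3 = 33·cos44.5° = 23.5; c'Δl = 22.43; W sinα = 23.1
Σc'Δl = 53.4 kN/m; ΣN' = 88.6 kN/m; ΣW sinα = 39.9 kN/m
Resisting = 53.4 + 88.6·tan25.9° = 53.4 + 43.0 = 96.4 kN/m
FS = 96.4 / 39.9 = 2.417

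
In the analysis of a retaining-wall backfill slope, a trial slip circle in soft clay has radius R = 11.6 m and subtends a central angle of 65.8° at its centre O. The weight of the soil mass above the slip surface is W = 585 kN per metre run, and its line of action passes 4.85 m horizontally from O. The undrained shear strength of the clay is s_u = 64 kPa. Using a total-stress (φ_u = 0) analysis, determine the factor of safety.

Taking moments about the centre O, the resisting moment is provided by the undrained shear strength acting along the arc:
Arc length L_a = R·θ = 11.6·(65.8°·π/180) = 11.6·1.1484 = 13.32 m
M_R = s_u·L_a·R = 64·13.32·11.6 = 9890.1 kN·m/m
M_D = W·d = 585·4.85 = 2837.2 kN·m/m
FS = M_R / M_D = 9890.1 / 2837.2 = 3.486

FS = 3.49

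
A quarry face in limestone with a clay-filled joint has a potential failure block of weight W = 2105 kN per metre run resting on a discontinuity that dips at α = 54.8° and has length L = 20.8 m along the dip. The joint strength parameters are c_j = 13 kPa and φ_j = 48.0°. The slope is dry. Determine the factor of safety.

Resolving the block weight along and normal to the plane and applying the Mohr–Coulomb strength on the joint:
N' = W cosα = 2105·cos54.8° = 1213.4 kN/m
Driving force T = W sinα = 2105·sin54.8° = 1720.1 kN/m
Resisting force R = c_j·L + N'·tanφ_j = 13·20.8 + 1213.4·tan48.0° = 270.4 + 1347.6 = 1618.0 kN/m
FS = R / T = 1618.0 / 1720.1 = 0.941

FS = 0.94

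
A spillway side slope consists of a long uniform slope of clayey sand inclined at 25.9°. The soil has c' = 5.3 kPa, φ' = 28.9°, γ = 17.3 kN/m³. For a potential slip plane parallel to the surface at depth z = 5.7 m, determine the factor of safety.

For an infinite slope with a slip plane parallel to the surface (no pore pressure): FS = [c' + γz cos²β tanφ'] / [γz sinβ cosβ].
γz = 17.3·5.7 = 98.61 kN/m²
Numerator = 5.3 + 98.61·cos²25.9°·tan28.9° = 5.3 + 98.61·0.8092·0.5520 = 49.350 kPa
Denominator = 98.61·sin25.9°·cos25.9° = 98.61·0.4368·0.8996 = 38.747 kPa
FS = 49.350 / 38.747 = 1.274

FS = 1.27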